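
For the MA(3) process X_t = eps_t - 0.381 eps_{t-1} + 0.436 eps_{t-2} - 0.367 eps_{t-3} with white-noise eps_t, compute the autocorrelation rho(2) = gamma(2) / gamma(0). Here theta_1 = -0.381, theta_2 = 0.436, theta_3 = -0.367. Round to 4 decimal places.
\rho(2) = 0.3917

For an MA(q) process with theta_0 = 1, the autocovariance is
  gamma(k) = sigma^2 * sum_{i=0..q-k} theta_i * theta_{i+k},
and rho(k) = gamma(k) / gamma(0). Sigma^2 cancels.
  numerator   = (1)*(0.436) + (-0.381)*(-0.367) = 0.575827.
  denominator = (1)^2 + (-0.381)^2 + (0.436)^2 + (-0.367)^2 = 1.469946.
  rho(2) = 0.575827 / 1.469946 = 0.3917.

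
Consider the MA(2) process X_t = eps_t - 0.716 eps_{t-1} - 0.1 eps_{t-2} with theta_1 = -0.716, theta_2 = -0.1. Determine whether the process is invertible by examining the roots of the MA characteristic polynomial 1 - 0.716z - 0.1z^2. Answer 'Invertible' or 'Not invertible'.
\text{Invertible}

The MA(q) characteristic polynomial is P(z) = 1 - 0.716z - 0.1z^2.
Invertibility requires all roots to lie outside the unit circle, i.e. |z| > 1 for every root.
Set 1 + (-0.716) z + (-0.1) z^2 = 0, i.e. a z^2 + b z + c = 0 with a = -0.1, b = -0.716, c = 1.
Discriminant D = b^2 - 4ac = (-0.716)^2 - 4*(-0.1)*1 = 0.512656 - (-0.4) = 0.912656.
D >= 0, so the roots are real: z = (-b +/- sqrt(D)) / (2a) = (0.716 +/- 0.95533) / (-0.2).
  z_1 = (0.716 + 0.95533) / (-0.2) = -8.3567,   |z_1| = 8.3567.
  z_2 = (0.716 - 0.95533) / (-0.2) = 1.1967,   |z_2| = 1.1967.
Moduli of all roots: 8.3567, 1.1967.
All moduli strictly greater than 1? Yes.
Verdict: Invertible.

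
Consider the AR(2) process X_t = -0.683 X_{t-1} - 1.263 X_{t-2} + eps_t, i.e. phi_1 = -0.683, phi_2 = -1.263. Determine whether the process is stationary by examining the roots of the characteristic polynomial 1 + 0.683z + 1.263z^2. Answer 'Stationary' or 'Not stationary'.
\text{Not stationary}

The AR(p) characteristic polynomial is P(z) = 1 + 0.683z + 1.263z^2.
Stationarity requires all roots to lie outside the unit circle, i.e. |z| > 1 for every root.
Set 1 + (0.683) z + (1.263) z^2 = 0, i.e. a z^2 + b z + c = 0 with a = 1.263, b = 0.683, c = 1.
Discriminant D = b^2 - 4ac = (0.683)^2 - 4*(1.263)*1 = 0.466489 - (5.052) = -4.585511.
D < 0, so the roots are the complex-conjugate pair z = (-b +/- i sqrt(-D)) / (2a) = -0.2704 +/- 0.8477i.
For a conjugate pair |z|^2 = z * conj(z) = (product of roots) = c/a = 1/(1.263) = 0.791766, so |z| = sqrt(0.791766) = 0.8898 for both roots.
Moduli of all roots: 0.8898, 0.8898.
All moduli strictly greater than 1? No.
Verdict: Not stationary.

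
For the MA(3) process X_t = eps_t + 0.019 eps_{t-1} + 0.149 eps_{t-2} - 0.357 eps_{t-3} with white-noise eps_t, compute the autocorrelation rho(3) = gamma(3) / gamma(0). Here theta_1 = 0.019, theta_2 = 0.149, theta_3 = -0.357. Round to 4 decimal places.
\rho(3) = -0.3104

For an MA(q) process with theta_0 = 1, the autocovariance is
  gamma(k) = sigma^2 * sum_{i=0..q-k} theta_i * theta_{i+k},
and rho(k) = gamma(k) / gamma(0). Sigma^2 cancels.
  numerator   = (1)*(-0.357) = -0.357.
  denominator = (1)^2 + (0.019)^2 + (0.149)^2 + (-0.357)^2 = 1.150011.
  rho(3) = -0.357 / 1.150011 = -0.3104.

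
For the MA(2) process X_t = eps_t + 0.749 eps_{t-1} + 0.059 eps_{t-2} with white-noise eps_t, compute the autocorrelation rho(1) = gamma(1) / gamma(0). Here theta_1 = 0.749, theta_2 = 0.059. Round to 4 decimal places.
\rho(1) = 0.5070

For an MA(q) process with theta_0 = 1, the autocovariance is
  gamma(k) = sigma^2 * sum_{i=0..q-k} theta_i * theta_{i+k},
and rho(k) = gamma(k) / gamma(0). Sigma^2 cancels.
  numerator   = (1)*(0.749) + (0.749)*(0.059) = 0.793191.
  denominator = (1)^2 + (0.749)^2 + (0.059)^2 = 1.564482.
  rho(1) = 0.793191 / 1.564482 = 0.5070.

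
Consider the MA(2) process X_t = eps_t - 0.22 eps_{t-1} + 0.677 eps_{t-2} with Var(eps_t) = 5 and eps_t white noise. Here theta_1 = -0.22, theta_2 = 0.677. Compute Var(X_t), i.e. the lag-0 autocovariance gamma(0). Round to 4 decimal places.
\gamma(0) = 7.5336

For an MA(q) process X_t = eps_t + sum_i theta_i eps_{t-i} with
Var(eps_t) = sigma^2, the variance is
  gamma(0) = sigma^2 * (1 + sum_i theta_i^2).
  sum_i theta_i^2 = (-0.22)^2 + (0.677)^2 = 0.0484 + 0.458329 = 0.506729.
  gamma(0) = 5 * (1 + 0.506729) = 5 * 1.506729 = 7.533645, which rounds to 7.5336.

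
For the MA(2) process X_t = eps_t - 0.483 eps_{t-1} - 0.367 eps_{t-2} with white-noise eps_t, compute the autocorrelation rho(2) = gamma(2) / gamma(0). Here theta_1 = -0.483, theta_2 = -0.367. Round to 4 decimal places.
\rho(2) = -0.2683

For an MA(q) process with theta_0 = 1, the autocovariance is
  gamma(k) = sigma^2 * sum_{i=0..q-k} theta_i * theta_{i+k},
and rho(k) = gamma(k) / gamma(0). Sigma^2 cancels.
  numerator   = (1)*(-0.367) = -0.367.
  denominator = (1)^2 + (-0.483)^2 + (-0.367)^2 = 1.367978.
  rho(2) = -0.367 / 1.367978 = -0.2683.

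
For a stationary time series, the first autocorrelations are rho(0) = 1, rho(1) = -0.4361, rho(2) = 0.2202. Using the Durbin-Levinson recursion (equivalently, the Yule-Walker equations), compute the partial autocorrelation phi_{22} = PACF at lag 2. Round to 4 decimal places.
\phi_{22} = 0.0371

The PACF at lag k is phi_{kk}, the last component of the solution
to the Yule-Walker system G_k phi = r_k where
  (G_k)_{ij} = rho(|i - j|), (r_k)_i = rho(i), i,j = 1..k.
Equivalently, Durbin-Levinson gives phi_{kk} iteratively:
  phi_{11} = rho(1)
  phi_{kk} = [rho(k) - sum_{j=1..k-1} phi_{k-1,j} rho(k-j)]
            / [1 - sum_{j=1..k-1} phi_{k-1,j} rho(j)],
  phi_{k,j} = phi_{k-1,j} - phi_{kk} phi_{k-1,k-j},  j = 1..k-1.
Step k = 1:
  phi_11 = rho(1) = -0.4361.
Step k = 2:
  phi_22 = [rho(2) - phi_11 rho(1)] / [1 - phi_11 rho(1)] = [0.2202 - (-0.4361)(-0.4361)] / [1 - (-0.4361)(-0.4361)]
         = 0.03001679 / 0.80981679 = 0.0371.
Therefore phi_{22} = 0.0371.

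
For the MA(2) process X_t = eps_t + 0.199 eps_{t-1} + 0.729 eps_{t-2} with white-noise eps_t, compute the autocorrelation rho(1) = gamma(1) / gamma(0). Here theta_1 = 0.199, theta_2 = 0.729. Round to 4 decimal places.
\rho(1) = 0.2190

For an MA(q) process with theta_0 = 1, the autocovariance is
  gamma(k) = sigma^2 * sum_{i=0..q-k} theta_i * theta_{i+k},
and rho(k) = gamma(k) / gamma(0). Sigma^2 cancels.
  numerator   = (1)*(0.199) + (0.199)*(0.729) = 0.344071.
  denominator = (1)^2 + (0.199)^2 + (0.729)^2 = 1.571042.
  rho(1) = 0.344071 / 1.571042 = 0.2190.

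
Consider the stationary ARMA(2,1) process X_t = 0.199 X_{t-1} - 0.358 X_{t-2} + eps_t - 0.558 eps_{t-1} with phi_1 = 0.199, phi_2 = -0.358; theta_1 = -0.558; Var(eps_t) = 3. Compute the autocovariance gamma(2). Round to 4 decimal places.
\gamma(2) = -1.5726

Multiply the model equation by X_{t-k} and take expectations. With theta_0 = psi_0 = 1 and psi_j the MA(infinity) weights, this gives
  gamma(k) - sum_i phi_i gamma(k-i) = c_k,
  c_k = sigma^2 * sum_{j=k..q} theta_j psi_{j-k}   (c_k = 0 for k > q),
using gamma(-m) = gamma(m).
psi-weights needed (psi_j = theta_j + sum_i phi_i psi_{j-i}):
  psi_1 = theta_1 + phi_1 = -0.558 + (0.199) = -0.359
Right-hand sides:
  c_0 = sigma^2 (1 + theta_1 psi_1) = 3 * (1 + (-0.558)(-0.359)) = 3 * 1.200322 = 3.600966
  c_1 = sigma^2 theta_1 = 3 * (-0.558) = -1.674
  c_2 = 0
Equations for k = 0, 1, 2 (AR order 2, c_2 = 0):
  (E0) gamma(0) = phi_1 gamma(1) + phi_2 gamma(2) + c_0
  (E1) gamma(1) = phi_1 gamma(0) + phi_2 gamma(1) + c_1
  (E2) gamma(2) = phi_1 gamma(1) + phi_2 gamma(0)
From (E1): gamma(1) = A gamma(0) + B with
  A = phi_1 / (1 - phi_2) = 0.199 / 1.358 = 0.146539,   B = c_1 / (1 - phi_2) = -1.674 / 1.358 = -1.232695.
Insert (E2) into (E0): gamma(0) (1 - phi_2^2) = phi_1 (1 + phi_2) gamma(1) + c_0.
  phi_1 (1 + phi_2) = (0.199)(0.642) = 0.127758,   1 - phi_2^2 = 0.871836.
Replace gamma(1) by A gamma(0) + B and collect gamma(0):
  gamma(0) [0.871836 - (0.127758)(0.146539)] = (0.127758)(-1.232695) + 3.600966
  gamma(0) * 0.853114 = 3.443479
  gamma(0) = 3.443479 / 0.853114 = 4.036363.
  gamma(1) = A gamma(0) + B = (0.146539)(4.036363) + (-1.232695) = -0.64121.
  gamma(2) = phi_1 gamma(1) + phi_2 gamma(0) = (0.199)(-0.64121) + (-0.358)(4.036363) = -1.572619.
Therefore gamma(2) = -1.5726 (to 4 decimal places).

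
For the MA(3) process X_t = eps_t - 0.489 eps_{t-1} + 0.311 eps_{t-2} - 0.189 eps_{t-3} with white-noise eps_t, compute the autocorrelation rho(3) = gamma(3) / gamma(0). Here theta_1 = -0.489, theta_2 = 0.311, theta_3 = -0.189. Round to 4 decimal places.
\rho(3) = -0.1378

For an MA(q) process with theta_0 = 1, the autocovariance is
  gamma(k) = sigma^2 * sum_{i=0..q-k} theta_i * theta_{i+k},
and rho(k) = gamma(k) / gamma(0). Sigma^2 cancels.
  numerator   = (1)*(-0.189) = -0.189.
  denominator = (1)^2 + (-0.489)^2 + (0.311)^2 + (-0.189)^2 = 1.371563.
  rho(3) = -0.189 / 1.371563 = -0.1378.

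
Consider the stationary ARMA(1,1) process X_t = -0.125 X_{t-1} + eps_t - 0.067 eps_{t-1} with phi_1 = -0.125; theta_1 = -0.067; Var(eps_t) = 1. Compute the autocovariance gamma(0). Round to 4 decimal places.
\gamma(0) = 1.0374

Multiply the model equation by X_{t-k} and take expectations. With theta_0 = psi_0 = 1 and psi_j the MA(infinity) weights, this gives
  gamma(k) - sum_i phi_i gamma(k-i) = c_k,
  c_k = sigma^2 * sum_{j=k..q} theta_j psi_{j-k}   (c_k = 0 for k > q),
using gamma(-m) = gamma(m).
psi-weights needed (psi_j = theta_j + sum_i phi_i psi_{j-i}):
  psi_1 = theta_1 + phi_1 = -0.067 + (-0.125) = -0.192
Right-hand sides:
  c_0 = sigma^2 (1 + theta_1 psi_1) = 1 * (1 + (-0.067)(-0.192)) = 1 * 1.012864 = 1.012864
  c_1 = sigma^2 theta_1 = 1 * (-0.067) = -0.067
  c_2 = 0
Equations for k = 0 and k = 1 (AR order 1):
  gamma(0) = phi_1 gamma(1) + c_0
  gamma(1) = phi_1 gamma(0) + c_1
Substituting the second into the first: gamma(0) (1 - phi_1^2) = c_0 + phi_1 c_1, so
  gamma(0) = (c_0 + phi_1 c_1) / (1 - phi_1^2) = (1.012864 + (-0.125)(-0.067)) / (1 - (-0.125)^2) = 1.021239 / 0.984375 = 1.037449.
Therefore gamma(0) = 1.0374 (to 4 decimal places).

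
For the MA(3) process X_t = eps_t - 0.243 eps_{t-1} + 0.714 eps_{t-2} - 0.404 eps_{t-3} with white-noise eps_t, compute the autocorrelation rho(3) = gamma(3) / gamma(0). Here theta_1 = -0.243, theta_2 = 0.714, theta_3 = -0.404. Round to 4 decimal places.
\rho(3) = -0.2332

For an MA(q) process with theta_0 = 1, the autocovariance is
  gamma(k) = sigma^2 * sum_{i=0..q-k} theta_i * theta_{i+k},
and rho(k) = gamma(k) / gamma(0). Sigma^2 cancels.
  numerator   = (1)*(-0.404) = -0.404.
  denominator = (1)^2 + (-0.243)^2 + (0.714)^2 + (-0.404)^2 = 1.732061.
  rho(3) = -0.404 / 1.732061 = -0.2332.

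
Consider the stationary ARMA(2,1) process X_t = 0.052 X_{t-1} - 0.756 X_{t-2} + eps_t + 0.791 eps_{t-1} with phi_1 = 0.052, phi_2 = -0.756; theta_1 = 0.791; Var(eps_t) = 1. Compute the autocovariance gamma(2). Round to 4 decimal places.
\gamma(2) = -2.9242

Multiply the model equation by X_{t-k} and take expectations. With theta_0 = psi_0 = 1 and psi_j the MA(infinity) weights, this gives
  gamma(k) - sum_i phi_i gamma(k-i) = c_k,
  c_k = sigma^2 * sum_{j=k..q} theta_j psi_{j-k}   (c_k = 0 for k > q),
using gamma(-m) = gamma(m).
psi-weights needed (psi_j = theta_j + sum_i phi_i psi_{j-i}):
  psi_1 = theta_1 + phi_1 = 0.791 + (0.052) = 0.843
Right-hand sides:
  c_0 = sigma^2 (1 + theta_1 psi_1) = 1 * (1 + (0.791)(0.843)) = 1 * 1.666813 = 1.666813
  c_1 = sigma^2 theta_1 = 1 * (0.791) = 0.791
  c_2 = 0
Equations for k = 0, 1, 2 (AR order 2, c_2 = 0):
  (E0) gamma(0) = phi_1 gamma(1) + phi_2 gamma(2) + c_0
  (E1) gamma(1) = phi_1 gamma(0) + phi_2 gamma(1) + c_1
  (E2) gamma(2) = phi_1 gamma(1) + phi_2 gamma(0)
From (E1): gamma(1) = A gamma(0) + B with
  A = phi_1 / (1 - phi_2) = 0.052 / 1.756 = 0.029613,   B = c_1 / (1 - phi_2) = 0.791 / 1.756 = 0.450456.
Insert (E2) into (E0): gamma(0) (1 - phi_2^2) = phi_1 (1 + phi_2) gamma(1) + c_0.
  phi_1 (1 + phi_2) = (0.052)(0.244) = 0.012688,   1 - phi_2^2 = 0.428464.
Replace gamma(1) by A gamma(0) + B and collect gamma(0):
  gamma(0) [0.428464 - (0.012688)(0.029613)] = (0.012688)(0.450456) + 1.666813
  gamma(0) * 0.428088 = 1.672528
  gamma(0) = 1.672528 / 0.428088 = 3.906971.
  gamma(1) = A gamma(0) + B = (0.029613)(3.906971) + (0.450456) = 0.566152.
  gamma(2) = phi_1 gamma(1) + phi_2 gamma(0) = (0.052)(0.566152) + (-0.756)(3.906971) = -2.92423.
Therefore gamma(2) = -2.9242 (to 4 decimal places).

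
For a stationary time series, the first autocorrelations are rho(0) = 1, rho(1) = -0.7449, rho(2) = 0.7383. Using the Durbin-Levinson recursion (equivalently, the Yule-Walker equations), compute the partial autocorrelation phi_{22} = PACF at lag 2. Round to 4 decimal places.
\phi_{22} = 0.4121

The PACF at lag k is phi_{kk}, the last component of the solution
to the Yule-Walker system G_k phi = r_k where
  (G_k)_{ij} = rho(|i - j|), (r_k)_i = rho(i), i,j = 1..k.
Equivalently, Durbin-Levinson gives phi_{kk} iteratively:
  phi_{11} = rho(1)
  phi_{kk} = [rho(k) - sum_{j=1..k-1} phi_{k-1,j} rho(k-j)]
            / [1 - sum_{j=1..k-1} phi_{k-1,j} rho(j)],
  phi_{k,j} = phi_{k-1,j} - phi_{kk} phi_{k-1,k-j},  j = 1..k-1.
Step k = 1:
  phi_11 = rho(1) = -0.7449.
Step k = 2:
  phi_22 = [rho(2) - phi_11 rho(1)] / [1 - phi_11 rho(1)] = [0.7383 - (-0.7449)(-0.7449)] / [1 - (-0.7449)(-0.7449)]
         = 0.18342399 / 0.44512399 = 0.4121.
Therefore phi_{22} = 0.4121.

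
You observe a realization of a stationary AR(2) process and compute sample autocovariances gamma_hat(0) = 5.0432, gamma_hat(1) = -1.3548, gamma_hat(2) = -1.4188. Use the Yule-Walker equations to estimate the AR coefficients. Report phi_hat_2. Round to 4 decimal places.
\hat\phi_{2} = -0.3810

The Yule-Walker equations for an AR(p) process read, in matrix form,
  Gamma_p phi = r_p,   with   (Gamma_p)_{ij} = gamma(|i - j|),
                       (r_p)_i = gamma(i),   i,j = 1..p.
Substitute the sample gammas (Toeplitz matrix and right-hand side of size 2):
  Gamma_p = [[5.0432, -1.3548], [-1.3548, 5.0432]]
  r_p     = [-1.3548, -1.4188]
Written out:
  5.0432 phi_1 - 1.3548 phi_2 = -1.3548
  -1.3548 phi_1 + 5.0432 phi_2 = -1.4188
Solve by Cramer's rule:
  det = gamma(0)^2 - gamma(1)^2 = (5.0432)^2 - (-1.3548)^2 = 25.43386624 - 1.83548304 = 23.5983832
  phi_hat_1 = [gamma(1) gamma(0) - gamma(1) gamma(2)] / det = [(-1.3548)(5.0432) - (-1.3548)(-1.4188)] / 23.5983832 = -8.7547176 / 23.5983832 = -0.371
  phi_hat_2 = [gamma(0) gamma(2) - gamma(1)^2] / det = [(5.0432)(-1.4188) - (-1.3548)^2] / 23.5983832 = -8.9907752 / 23.5983832 = -0.381
So phi_hat = [-0.3710, -0.3810].
Therefore phi_hat_2 = -0.3810.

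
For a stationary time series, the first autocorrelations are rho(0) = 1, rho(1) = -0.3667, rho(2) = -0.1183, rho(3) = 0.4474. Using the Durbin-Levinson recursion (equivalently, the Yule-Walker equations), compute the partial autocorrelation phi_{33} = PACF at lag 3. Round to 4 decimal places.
\phi_{33} = 0.3590

The PACF at lag k is phi_{kk}, the last component of the solution
to the Yule-Walker system G_k phi = r_k where
  (G_k)_{ij} = rho(|i - j|), (r_k)_i = rho(i), i,j = 1..k.
Equivalently, Durbin-Levinson gives phi_{kk} iteratively:
  phi_{11} = rho(1)
  phi_{kk} = [rho(k) - sum_{j=1..k-1} phi_{k-1,j} rho(k-j)]
            / [1 - sum_{j=1..k-1} phi_{k-1,j} rho(j)],
  phi_{k,j} = phi_{k-1,j} - phi_{kk} phi_{k-1,k-j},  j = 1..k-1.
Step k = 1:
  phi_11 = rho(1) = -0.3667.
Step k = 2:
  phi_22 = [rho(2) - phi_11 rho(1)] / [1 - phi_11 rho(1)] = [-0.1183 - (-0.3667)(-0.3667)] / [1 - (-0.3667)(-0.3667)]
         = -0.25276889 / 0.86553111 = -0.292039.
  Update: phi_21 = phi_11 - phi_22 phi_11 = -0.3667 - (-0.292039)(-0.3667) = -0.473791.
Step k = 3:
  phi_33 = [rho(3) - phi_21 rho(2) - phi_22 rho(1)] / [1 - phi_21 rho(1) - phi_22 rho(2)]
    numerator   = 0.4474 - (-0.473791)(-0.1183) - (-0.292039)(-0.3667) = 0.28425983
    denominator = 1 - (-0.473791)(-0.3667) - (-0.292039)(-0.1183) = 0.79171272
  phi_33 = 0.28425983 / 0.79171272 = 0.359.
Therefore phi_{33} = 0.3590.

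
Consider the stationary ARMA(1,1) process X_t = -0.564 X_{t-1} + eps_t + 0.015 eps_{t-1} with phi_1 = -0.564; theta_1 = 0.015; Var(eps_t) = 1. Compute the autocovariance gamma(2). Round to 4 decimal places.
\gamma(2) = 0.4502

Multiply the model equation by X_{t-k} and take expectations. With theta_0 = psi_0 = 1 and psi_j the MA(infinity) weights, this gives
  gamma(k) - sum_i phi_i gamma(k-i) = c_k,
  c_k = sigma^2 * sum_{j=k..q} theta_j psi_{j-k}   (c_k = 0 for k > q),
using gamma(-m) = gamma(m).
psi-weights needed (psi_j = theta_j + sum_i phi_i psi_{j-i}):
  psi_1 = theta_1 + phi_1 = 0.015 + (-0.564) = -0.549
Right-hand sides:
  c_0 = sigma^2 (1 + theta_1 psi_1) = 1 * (1 + (0.015)(-0.549)) = 1 * 0.991765 = 0.991765
  c_1 = sigma^2 theta_1 = 1 * (0.015) = 0.015
  c_2 = 0
Equations for k = 0 and k = 1 (AR order 1):
  gamma(0) = phi_1 gamma(1) + c_0
  gamma(1) = phi_1 gamma(0) + c_1
Substituting the second into the first: gamma(0) (1 - phi_1^2) = c_0 + phi_1 c_1, so
  gamma(0) = (c_0 + phi_1 c_1) / (1 - phi_1^2) = (0.991765 + (-0.564)(0.015)) / (1 - (-0.564)^2) = 0.983305 / 0.681904 = 1.441999.
  gamma(1) = phi_1 gamma(0) + c_1 = (-0.564)(1.441999) + (0.015) = -0.798288.
For k = 2 (> q): gamma(2) = phi_1 gamma(1) = (-0.564)(-0.798288) = 0.450234.
Therefore gamma(2) = 0.4502 (to 4 decimal places).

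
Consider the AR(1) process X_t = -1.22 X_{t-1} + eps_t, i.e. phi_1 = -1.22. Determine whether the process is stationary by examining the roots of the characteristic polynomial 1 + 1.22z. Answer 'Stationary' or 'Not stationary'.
\text{Not stationary}

The AR(p) characteristic polynomial is P(z) = 1 + 1.22z.
Stationarity requires all roots to lie outside the unit circle, i.e. |z| > 1 for every root.
This is linear in z: 1 + (1.22) z = 0  =>  z = -1/(1.22) = -0.819672,  |z| = 0.819672.
Moduli of all roots: 0.8197.
All moduli strictly greater than 1? No.
Verdict: Not stationary.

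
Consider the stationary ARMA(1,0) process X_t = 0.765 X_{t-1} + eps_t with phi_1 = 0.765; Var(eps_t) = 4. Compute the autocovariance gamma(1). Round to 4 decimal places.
\gamma(1) = 7.3775

Multiply the model equation by X_{t-k} and take expectations. With theta_0 = psi_0 = 1 and psi_j the MA(infinity) weights, this gives
  gamma(k) - sum_i phi_i gamma(k-i) = c_k,
  c_k = sigma^2 * sum_{j=k..q} theta_j psi_{j-k}   (c_k = 0 for k > q),
using gamma(-m) = gamma(m).
Pure AR (q = 0): c_0 = sigma^2 = 4, c_k = 0 for k >= 1.
Equations for k = 0 and k = 1 (AR order 1):
  gamma(0) = phi_1 gamma(1) + c_0
  gamma(1) = phi_1 gamma(0) + c_1
Substituting the second into the first: gamma(0) (1 - phi_1^2) = c_0 + phi_1 c_1, so
  gamma(0) = c_0 / (1 - phi_1^2) = 4 / (1 - (0.765)^2) = 4 / 0.414775 = 9.643783.
  gamma(1) = phi_1 gamma(0) = (0.765)(9.643783) = 7.377494.
Therefore gamma(1) = 7.3775 (to 4 decimal places).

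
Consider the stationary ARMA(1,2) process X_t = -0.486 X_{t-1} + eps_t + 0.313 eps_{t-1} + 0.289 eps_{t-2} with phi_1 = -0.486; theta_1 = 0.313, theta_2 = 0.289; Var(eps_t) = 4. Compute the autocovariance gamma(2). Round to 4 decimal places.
\gamma(2) = 1.7899

Multiply the model equation by X_{t-k} and take expectations. With theta_0 = psi_0 = 1 and psi_j the MA(infinity) weights, this gives
  gamma(k) - sum_i phi_i gamma(k-i) = c_k,
  c_k = sigma^2 * sum_{j=k..q} theta_j psi_{j-k}   (c_k = 0 for k > q),
using gamma(-m) = gamma(m).
psi-weights needed (psi_j = theta_j + sum_i phi_i psi_{j-i}):
  psi_1 = theta_1 + phi_1 = 0.313 + (-0.486) = -0.173
  psi_2 = theta_2 + phi_1 psi_1 = 0.289 + (-0.486)(-0.173) = 0.373078
Right-hand sides:
  c_0 = sigma^2 (1 + theta_1 psi_1 + theta_2 psi_2) = 4 * (1 + (0.313)(-0.173) + (0.289)(0.373078)) = 4 * 1.053671 = 4.214682
  c_1 = sigma^2 (theta_1 + theta_2 psi_1) = 4 * (0.313 + (0.289)(-0.173)) = 1.052012
  c_2 = sigma^2 theta_2 = 4 * (0.289) = 1.156
Equations for k = 0 and k = 1 (AR order 1):
  gamma(0) = phi_1 gamma(1) + c_0
  gamma(1) = phi_1 gamma(0) + c_1
Substituting the second into the first: gamma(0) (1 - phi_1^2) = c_0 + phi_1 c_1, so
  gamma(0) = (c_0 + phi_1 c_1) / (1 - phi_1^2) = (4.214682 + (-0.486)(1.052012)) / (1 - (-0.486)^2) = 3.703404 / 0.763804 = 4.848632.
  gamma(1) = phi_1 gamma(0) + c_1 = (-0.486)(4.848632) + (1.052012) = -1.304423.
For k = 2: gamma(2) = phi_1 gamma(1) + c_2
  = (-0.486)(-1.304423) + (1.156) = 1.78995.
Therefore gamma(2) = 1.7899 (to 4 decimal places).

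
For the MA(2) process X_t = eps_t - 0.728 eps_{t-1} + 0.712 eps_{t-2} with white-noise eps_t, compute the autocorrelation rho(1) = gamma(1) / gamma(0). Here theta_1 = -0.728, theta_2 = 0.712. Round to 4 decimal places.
\rho(1) = -0.6119

For an MA(q) process with theta_0 = 1, the autocovariance is
  gamma(k) = sigma^2 * sum_{i=0..q-k} theta_i * theta_{i+k},
and rho(k) = gamma(k) / gamma(0). Sigma^2 cancels.
  numerator   = (1)*(-0.728) + (-0.728)*(0.712) = -1.246336.
  denominator = (1)^2 + (-0.728)^2 + (0.712)^2 = 2.036928.
  rho(1) = -1.246336 / 2.036928 = -0.6119.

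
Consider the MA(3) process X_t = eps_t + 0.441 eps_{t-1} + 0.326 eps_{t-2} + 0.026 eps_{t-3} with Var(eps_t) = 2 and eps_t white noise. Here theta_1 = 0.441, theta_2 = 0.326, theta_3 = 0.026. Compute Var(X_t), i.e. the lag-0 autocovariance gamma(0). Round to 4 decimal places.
\gamma(0) = 2.6029

For an MA(q) process X_t = eps_t + sum_i theta_i eps_{t-i} with
Var(eps_t) = sigma^2, the variance is
  gamma(0) = sigma^2 * (1 + sum_i theta_i^2).
  sum_i theta_i^2 = (0.441)^2 + (0.326)^2 + (0.026)^2 = 0.194481 + 0.106276 + 0.000676 = 0.301433.
  gamma(0) = 2 * (1 + 0.301433) = 2 * 1.301433 = 2.602866, which rounds to 2.6029.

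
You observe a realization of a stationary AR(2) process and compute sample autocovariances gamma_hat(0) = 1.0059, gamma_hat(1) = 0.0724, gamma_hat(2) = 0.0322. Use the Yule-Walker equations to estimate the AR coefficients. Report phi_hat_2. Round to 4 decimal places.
\hat\phi_{2} = 0.0270

The Yule-Walker equations for an AR(p) process read, in matrix form,
  Gamma_p phi = r_p,   with   (Gamma_p)_{ij} = gamma(|i - j|),
                       (r_p)_i = gamma(i),   i,j = 1..p.
Substitute the sample gammas (Toeplitz matrix and right-hand side of size 2):
  Gamma_p = [[1.0059, 0.0724], [0.0724, 1.0059]]
  r_p     = [0.0724, 0.0322]
Written out:
  1.0059 phi_1 + 0.0724 phi_2 = 0.0724
  0.0724 phi_1 + 1.0059 phi_2 = 0.0322
Solve by Cramer's rule:
  det = gamma(0)^2 - gamma(1)^2 = (1.0059)^2 - (0.0724)^2 = 1.01183481 - 0.00524176 = 1.00659305
  phi_hat_1 = [gamma(1) gamma(0) - gamma(1) gamma(2)] / det = [(0.0724)(1.0059) - (0.0724)(0.0322)] / 1.00659305 = 0.07049588 / 1.00659305 = 0.07
  phi_hat_2 = [gamma(0) gamma(2) - gamma(1)^2] / det = [(1.0059)(0.0322) - (0.0724)^2] / 1.00659305 = 0.02714822 / 1.00659305 = 0.027
So phi_hat = [0.0700, 0.0270].
Therefore phi_hat_2 = 0.0270.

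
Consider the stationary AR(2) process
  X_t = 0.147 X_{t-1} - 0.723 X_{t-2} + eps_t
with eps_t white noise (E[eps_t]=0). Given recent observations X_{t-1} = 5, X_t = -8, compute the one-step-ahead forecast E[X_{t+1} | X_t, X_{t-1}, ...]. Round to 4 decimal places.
E[X_{t+1} \mid \mathcal F_t] = -4.7910

For an AR(p) model X_t = c + sum_i phi_i X_{t-i} + eps_t, the
one-step-ahead conditional mean is
  E[X_{t+1} | X_t, ...] = c + sum_i phi_i X_{t+1-i}.
Substitute known values:
  E[X_{t+1} | ...] = (0.147) * (-8) + (-0.723) * (5)
                   = -4.7910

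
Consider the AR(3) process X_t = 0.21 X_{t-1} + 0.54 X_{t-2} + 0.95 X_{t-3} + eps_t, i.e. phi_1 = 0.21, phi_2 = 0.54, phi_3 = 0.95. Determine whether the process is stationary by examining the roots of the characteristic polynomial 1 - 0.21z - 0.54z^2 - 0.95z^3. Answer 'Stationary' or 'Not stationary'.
\text{Not stationary}

The AR(p) characteristic polynomial is P(z) = 1 - 0.21z - 0.54z^2 - 0.95z^3.
Stationarity requires all roots to lie outside the unit circle, i.e. |z| > 1 for every root.
Degree 3: look for a simple real root z0 first, then factor out (1 - z/z0) and solve the remaining quadratic.
Testing z0 = 0.8: P(0.8) = 1 + (-0.21)(0.8) + (-0.54)(0.8)^2 + (-0.95)(0.8)^3
  = 1 + (-0.168) + (-0.3456) + (-0.4864) = 0.  So z_0 = 0.8 is a root, |z_0| = 0.8.
Divide out the factor (1 - 1.25 z) = (1 - z/z0) (since 1/z0 = 1.25):
  P(z) = (1 - 1.25 z)(1 + (1.04) z + (0.76) z^2)
  [check: z-coef 1.04 - (1.25) = -0.21; z^2-coef 0.76 - (1.25)(1.04) = -0.54; z^3-coef -(1.25)(0.76) = -0.95.]
Remaining roots from the quadratic factor 1 + (1.04) z + (0.76) z^2:
  Set 1 + (1.04) z + (0.76) z^2 = 0, i.e. a z^2 + b z + c = 0 with a = 0.76, b = 1.04, c = 1.
  Discriminant D = b^2 - 4ac = (1.04)^2 - 4*(0.76)*1 = 1.0816 - (3.04) = -1.9584.
  D < 0, so the roots are the complex-conjugate pair z = (-b +/- i sqrt(-D)) / (2a) = -0.6842 +/- 0.9207i.
  For a conjugate pair |z|^2 = z * conj(z) = (product of roots) = c/a = 1/(0.76) = 1.315789, so |z| = sqrt(1.315789) = 1.1471 for both roots.
Moduli of all roots: 0.8000, 1.1471, 1.1471.
All moduli strictly greater than 1? No.
Verdict: Not stationary.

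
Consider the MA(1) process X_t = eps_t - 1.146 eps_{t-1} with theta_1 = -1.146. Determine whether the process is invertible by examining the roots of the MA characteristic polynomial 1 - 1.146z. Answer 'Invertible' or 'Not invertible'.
\text{Not invertible}

The MA(q) characteristic polynomial is P(z) = 1 - 1.146z.
Invertibility requires all roots to lie outside the unit circle, i.e. |z| > 1 for every root.
This is linear in z: 1 + (-1.146) z = 0  =>  z = -1/(-1.146) = 0.8726,  |z| = 0.8726.
Moduli of all roots: 0.8726.
All moduli strictly greater than 1? No.
Verdict: Not invertible.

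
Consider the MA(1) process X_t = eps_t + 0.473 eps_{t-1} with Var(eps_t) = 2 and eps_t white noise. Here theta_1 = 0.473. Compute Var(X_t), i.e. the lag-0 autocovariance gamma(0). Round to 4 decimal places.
\gamma(0) = 2.4475

For an MA(q) process X_t = eps_t + sum_i theta_i eps_{t-i} with
Var(eps_t) = sigma^2, the variance is
  gamma(0) = sigma^2 * (1 + sum_i theta_i^2).
  sum_i theta_i^2 = (0.473)^2 = 0.223729.
  gamma(0) = 2 * (1 + 0.223729) = 2 * 1.223729 = 2.447458, which rounds to 2.4475.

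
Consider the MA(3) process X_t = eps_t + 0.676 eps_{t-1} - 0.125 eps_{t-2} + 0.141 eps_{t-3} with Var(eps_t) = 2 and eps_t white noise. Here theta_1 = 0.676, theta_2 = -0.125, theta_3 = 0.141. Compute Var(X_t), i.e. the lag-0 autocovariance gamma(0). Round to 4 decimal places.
\gamma(0) = 2.9850

For an MA(q) process X_t = eps_t + sum_i theta_i eps_{t-i} with
Var(eps_t) = sigma^2, the variance is
  gamma(0) = sigma^2 * (1 + sum_i theta_i^2).
  sum_i theta_i^2 = (0.676)^2 + (-0.125)^2 + (0.141)^2 = 0.456976 + 0.015625 + 0.019881 = 0.492482.
  gamma(0) = 2 * (1 + 0.492482) = 2 * 1.492482 = 2.984964, which rounds to 2.9850.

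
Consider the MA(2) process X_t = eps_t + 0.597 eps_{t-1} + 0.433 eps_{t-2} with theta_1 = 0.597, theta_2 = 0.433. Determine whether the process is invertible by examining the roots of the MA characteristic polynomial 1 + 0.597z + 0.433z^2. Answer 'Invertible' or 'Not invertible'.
\text{Invertible}

The MA(q) characteristic polynomial is P(z) = 1 + 0.597z + 0.433z^2.
Invertibility requires all roots to lie outside the unit circle, i.e. |z| > 1 for every root.
Set 1 + (0.597) z + (0.433) z^2 = 0, i.e. a z^2 + b z + c = 0 with a = 0.433, b = 0.597, c = 1.
Discriminant D = b^2 - 4ac = (0.597)^2 - 4*(0.433)*1 = 0.356409 - (1.732) = -1.375591.
D < 0, so the roots are the complex-conjugate pair z = (-b +/- i sqrt(-D)) / (2a) = -0.6894 +/- 1.3543i.
For a conjugate pair |z|^2 = z * conj(z) = (product of roots) = c/a = 1/(0.433) = 2.309469, so |z| = sqrt(2.309469) = 1.5197 for both roots.
Moduli of all roots: 1.5197, 1.5197.
All moduli strictly greater than 1? Yes.
Verdict: Invertible.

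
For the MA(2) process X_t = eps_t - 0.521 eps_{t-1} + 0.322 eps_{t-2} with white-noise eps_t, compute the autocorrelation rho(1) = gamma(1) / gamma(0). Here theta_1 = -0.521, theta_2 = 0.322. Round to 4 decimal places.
\rho(1) = -0.5009

For an MA(q) process with theta_0 = 1, the autocovariance is
  gamma(k) = sigma^2 * sum_{i=0..q-k} theta_i * theta_{i+k},
and rho(k) = gamma(k) / gamma(0). Sigma^2 cancels.
  numerator   = (1)*(-0.521) + (-0.521)*(0.322) = -0.688762.
  denominator = (1)^2 + (-0.521)^2 + (0.322)^2 = 1.375125.
  rho(1) = -0.688762 / 1.375125 = -0.5009.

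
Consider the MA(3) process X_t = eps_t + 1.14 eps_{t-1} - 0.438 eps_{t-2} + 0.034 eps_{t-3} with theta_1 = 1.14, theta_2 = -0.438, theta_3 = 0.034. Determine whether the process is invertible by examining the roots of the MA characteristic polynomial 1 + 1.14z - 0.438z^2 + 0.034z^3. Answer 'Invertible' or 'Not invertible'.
\text{Not invertible}

The MA(q) characteristic polynomial is P(z) = 1 + 1.14z - 0.438z^2 + 0.034z^3.
Invertibility requires all roots to lie outside the unit circle, i.e. |z| > 1 for every root.
Degree 3: look for a simple real root z0 first, then factor out (1 - z/z0) and solve the remaining quadratic.
Testing z0 = 5: P(5) = 1 + (1.14)(5) + (-0.438)(5)^2 + (0.034)(5)^3
  = 1 + (5.7) + (-10.95) + (4.25) = 0.  So z_0 = 5 is a root, |z_0| = 5.
Divide out the factor (1 - 0.2 z) = (1 - z/z0) (since 1/z0 = 0.2):
  P(z) = (1 - 0.2 z)(1 + (1.34) z + (-0.17) z^2)
  [check: z-coef 1.34 - (0.2) = 1.14; z^2-coef -0.17 - (0.2)(1.34) = -0.438; z^3-coef -(0.2)(-0.17) = 0.034.]
Remaining roots from the quadratic factor 1 + (1.34) z + (-0.17) z^2:
  Set 1 + (1.34) z + (-0.17) z^2 = 0, i.e. a z^2 + b z + c = 0 with a = -0.17, b = 1.34, c = 1.
  Discriminant D = b^2 - 4ac = (1.34)^2 - 4*(-0.17)*1 = 1.7956 - (-0.68) = 2.4756.
  D >= 0, so the roots are real: z = (-b +/- sqrt(D)) / (2a) = (-1.34 +/- 1.573404) / (-0.34).
    z_1 = (-1.34 + 1.573404) / (-0.34) = -0.6865,   |z_1| = 0.6865.
    z_2 = (-1.34 - 1.573404) / (-0.34) = 8.5688,   |z_2| = 8.5688.
Moduli of all roots: 5.0000, 0.6865, 8.5688.
All moduli strictly greater than 1? No.
Verdict: Not invertible.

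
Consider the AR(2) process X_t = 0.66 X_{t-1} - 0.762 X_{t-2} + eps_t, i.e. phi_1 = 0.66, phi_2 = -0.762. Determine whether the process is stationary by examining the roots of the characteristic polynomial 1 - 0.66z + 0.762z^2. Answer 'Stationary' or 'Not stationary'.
\text{Stationary}

The AR(p) characteristic polynomial is P(z) = 1 - 0.66z + 0.762z^2.
Stationarity requires all roots to lie outside the unit circle, i.e. |z| > 1 for every root.
Set 1 + (-0.66) z + (0.762) z^2 = 0, i.e. a z^2 + b z + c = 0 with a = 0.762, b = -0.66, c = 1.
Discriminant D = b^2 - 4ac = (-0.66)^2 - 4*(0.762)*1 = 0.4356 - (3.048) = -2.6124.
D < 0, so the roots are the complex-conjugate pair z = (-b +/- i sqrt(-D)) / (2a) = 0.4331 +/- 1.0606i.
For a conjugate pair |z|^2 = z * conj(z) = (product of roots) = c/a = 1/(0.762) = 1.312336, so |z| = sqrt(1.312336) = 1.1456 for both roots.
Moduli of all roots: 1.1456, 1.1456.
All moduli strictly greater than 1? Yes.
Verdict: Stationary.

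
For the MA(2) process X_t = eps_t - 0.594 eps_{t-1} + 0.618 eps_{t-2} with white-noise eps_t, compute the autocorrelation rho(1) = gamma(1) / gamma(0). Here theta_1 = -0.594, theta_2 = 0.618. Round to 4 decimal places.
\rho(1) = -0.5540

For an MA(q) process with theta_0 = 1, the autocovariance is
  gamma(k) = sigma^2 * sum_{i=0..q-k} theta_i * theta_{i+k},
and rho(k) = gamma(k) / gamma(0). Sigma^2 cancels.
  numerator   = (1)*(-0.594) + (-0.594)*(0.618) = -0.961092.
  denominator = (1)^2 + (-0.594)^2 + (0.618)^2 = 1.73476.
  rho(1) = -0.961092 / 1.73476 = -0.5540.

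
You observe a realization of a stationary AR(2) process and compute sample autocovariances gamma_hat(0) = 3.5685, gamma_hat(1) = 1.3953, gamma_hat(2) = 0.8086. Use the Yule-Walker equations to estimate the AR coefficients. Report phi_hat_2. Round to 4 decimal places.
\hat\phi_{2} = 0.0870

The Yule-Walker equations for an AR(p) process read, in matrix form,
  Gamma_p phi = r_p,   with   (Gamma_p)_{ij} = gamma(|i - j|),
                       (r_p)_i = gamma(i),   i,j = 1..p.
Substitute the sample gammas (Toeplitz matrix and right-hand side of size 2):
  Gamma_p = [[3.5685, 1.3953], [1.3953, 3.5685]]
  r_p     = [1.3953, 0.8086]
Written out:
  3.5685 phi_1 + 1.3953 phi_2 = 1.3953
  1.3953 phi_1 + 3.5685 phi_2 = 0.8086
Solve by Cramer's rule:
  det = gamma(0)^2 - gamma(1)^2 = (3.5685)^2 - (1.3953)^2 = 12.73419225 - 1.94686209 = 10.78733016
  phi_hat_1 = [gamma(1) gamma(0) - gamma(1) gamma(2)] / det = [(1.3953)(3.5685) - (1.3953)(0.8086)] / 10.78733016 = 3.85088847 / 10.78733016 = 0.357
  phi_hat_2 = [gamma(0) gamma(2) - gamma(1)^2] / det = [(3.5685)(0.8086) - (1.3953)^2] / 10.78733016 = 0.93862701 / 10.78733016 = 0.087
So phi_hat = [0.3570, 0.0870].
Therefore phi_hat_2 = 0.0870.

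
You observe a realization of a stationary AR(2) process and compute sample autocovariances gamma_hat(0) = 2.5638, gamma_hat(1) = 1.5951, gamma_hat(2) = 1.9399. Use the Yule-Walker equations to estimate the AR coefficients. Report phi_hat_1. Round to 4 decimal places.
\hat\phi_{1} = 0.2470

The Yule-Walker equations for an AR(p) process read, in matrix form,
  Gamma_p phi = r_p,   with   (Gamma_p)_{ij} = gamma(|i - j|),
                       (r_p)_i = gamma(i),   i,j = 1..p.
Substitute the sample gammas (Toeplitz matrix and right-hand side of size 2):
  Gamma_p = [[2.5638, 1.5951], [1.5951, 2.5638]]
  r_p     = [1.5951, 1.9399]
Written out:
  2.5638 phi_1 + 1.5951 phi_2 = 1.5951
  1.5951 phi_1 + 2.5638 phi_2 = 1.9399
Solve by Cramer's rule:
  det = gamma(0)^2 - gamma(1)^2 = (2.5638)^2 - (1.5951)^2 = 6.57307044 - 2.54434401 = 4.02872643
  phi_hat_1 = [gamma(1) gamma(0) - gamma(1) gamma(2)] / det = [(1.5951)(2.5638) - (1.5951)(1.9399)] / 4.02872643 = 0.99518289 / 4.02872643 = 0.247
  phi_hat_2 = [gamma(0) gamma(2) - gamma(1)^2] / det = [(2.5638)(1.9399) - (1.5951)^2] / 4.02872643 = 2.42917161 / 4.02872643 = 0.603
So phi_hat = [0.2470, 0.6030].
Therefore phi_hat_1 = 0.2470.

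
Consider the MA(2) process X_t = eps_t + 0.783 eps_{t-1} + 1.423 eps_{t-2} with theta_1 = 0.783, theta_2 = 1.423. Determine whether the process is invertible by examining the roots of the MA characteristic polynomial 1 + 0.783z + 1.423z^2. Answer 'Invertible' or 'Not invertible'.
\text{Not invertible}

The MA(q) characteristic polynomial is P(z) = 1 + 0.783z + 1.423z^2.
Invertibility requires all roots to lie outside the unit circle, i.e. |z| > 1 for every root.
Set 1 + (0.783) z + (1.423) z^2 = 0, i.e. a z^2 + b z + c = 0 with a = 1.423, b = 0.783, c = 1.
Discriminant D = b^2 - 4ac = (0.783)^2 - 4*(1.423)*1 = 0.613089 - (5.692) = -5.078911.
D < 0, so the roots are the complex-conjugate pair z = (-b +/- i sqrt(-D)) / (2a) = -0.2751 +/- 0.7919i.
For a conjugate pair |z|^2 = z * conj(z) = (product of roots) = c/a = 1/(1.423) = 0.702741, so |z| = sqrt(0.702741) = 0.8383 for both roots.
Moduli of all roots: 0.8383, 0.8383.
All moduli strictly greater than 1? No.
Verdict: Not invertible.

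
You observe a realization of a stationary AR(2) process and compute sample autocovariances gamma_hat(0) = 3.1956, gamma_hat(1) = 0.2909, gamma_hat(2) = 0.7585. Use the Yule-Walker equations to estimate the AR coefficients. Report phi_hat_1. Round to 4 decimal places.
\hat\phi_{1} = 0.0700

The Yule-Walker equations for an AR(p) process read, in matrix form,
  Gamma_p phi = r_p,   with   (Gamma_p)_{ij} = gamma(|i - j|),
                       (r_p)_i = gamma(i),   i,j = 1..p.
Substitute the sample gammas (Toeplitz matrix and right-hand side of size 2):
  Gamma_p = [[3.1956, 0.2909], [0.2909, 3.1956]]
  r_p     = [0.2909, 0.7585]
Written out:
  3.1956 phi_1 + 0.2909 phi_2 = 0.2909
  0.2909 phi_1 + 3.1956 phi_2 = 0.7585
Solve by Cramer's rule:
  det = gamma(0)^2 - gamma(1)^2 = (3.1956)^2 - (0.2909)^2 = 10.21185936 - 0.08462281 = 10.12723655
  phi_hat_1 = [gamma(1) gamma(0) - gamma(1) gamma(2)] / det = [(0.2909)(3.1956) - (0.2909)(0.7585)] / 10.12723655 = 0.70895239 / 10.12723655 = 0.07
  phi_hat_2 = [gamma(0) gamma(2) - gamma(1)^2] / det = [(3.1956)(0.7585) - (0.2909)^2] / 10.12723655 = 2.33923979 / 10.12723655 = 0.231
So phi_hat = [0.0700, 0.2310].
Therefore phi_hat_1 = 0.0700.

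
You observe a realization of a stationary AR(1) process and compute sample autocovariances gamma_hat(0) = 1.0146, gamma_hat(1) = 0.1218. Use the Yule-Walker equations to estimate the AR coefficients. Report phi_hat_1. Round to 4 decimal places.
\hat\phi_{1} = 0.1200

The Yule-Walker equations for an AR(p) process read, in matrix form,
  Gamma_p phi = r_p,   with   (Gamma_p)_{ij} = gamma(|i - j|),
                       (r_p)_i = gamma(i),   i,j = 1..p.
Substitute the sample gammas (Toeplitz matrix and right-hand side of size 1):
  Gamma_p = [[1.0146]]
  r_p     = [0.1218]
With p = 1 this is the single equation gamma(0) phi_1 = gamma(1):
  phi_hat_1 = gamma(1) / gamma(0) = 0.1218 / 1.0146 = 0.1200.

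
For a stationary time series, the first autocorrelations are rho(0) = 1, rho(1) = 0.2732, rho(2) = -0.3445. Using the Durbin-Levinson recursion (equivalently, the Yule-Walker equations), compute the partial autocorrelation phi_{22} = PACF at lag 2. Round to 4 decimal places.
\phi_{22} = -0.4529

The PACF at lag k is phi_{kk}, the last component of the solution
to the Yule-Walker system G_k phi = r_k where
  (G_k)_{ij} = rho(|i - j|), (r_k)_i = rho(i), i,j = 1..k.
Equivalently, Durbin-Levinson gives phi_{kk} iteratively:
  phi_{11} = rho(1)
  phi_{kk} = [rho(k) - sum_{j=1..k-1} phi_{k-1,j} rho(k-j)]
            / [1 - sum_{j=1..k-1} phi_{k-1,j} rho(j)],
  phi_{k,j} = phi_{k-1,j} - phi_{kk} phi_{k-1,k-j},  j = 1..k-1.
Step k = 1:
  phi_11 = rho(1) = 0.2732.
Step k = 2:
  phi_22 = [rho(2) - phi_11 rho(1)] / [1 - phi_11 rho(1)] = [-0.3445 - (0.2732)(0.2732)] / [1 - (0.2732)(0.2732)]
         = -0.41913824 / 0.92536176 = -0.4529.
Therefore phi_{22} = -0.4529.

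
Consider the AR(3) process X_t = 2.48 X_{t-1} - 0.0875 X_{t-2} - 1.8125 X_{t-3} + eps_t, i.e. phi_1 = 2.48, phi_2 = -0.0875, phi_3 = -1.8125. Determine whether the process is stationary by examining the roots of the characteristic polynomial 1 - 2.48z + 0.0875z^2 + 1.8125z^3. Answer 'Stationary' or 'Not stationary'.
\text{Not stationary}

The AR(p) characteristic polynomial is P(z) = 1 - 2.48z + 0.0875z^2 + 1.8125z^3.
Stationarity requires all roots to lie outside the unit circle, i.e. |z| > 1 for every root.
Degree 3: look for a simple real root z0 first, then factor out (1 - z/z0) and solve the remaining quadratic.
Testing z0 = 0.8: P(0.8) = 1 + (-2.48)(0.8) + (0.0875)(0.8)^2 + (1.8125)(0.8)^3
  = 1 + (-1.984) + (0.056) + (0.928) = 0.  So z_0 = 0.8 is a root, |z_0| = 0.8.
Divide out the factor (1 - 1.25 z) = (1 - z/z0) (since 1/z0 = 1.25):
  P(z) = (1 - 1.25 z)(1 + (-1.23) z + (-1.45) z^2)
  [check: z-coef -1.23 - (1.25) = -2.48; z^2-coef -1.45 - (1.25)(-1.23) = 0.0875; z^3-coef -(1.25)(-1.45) = 1.8125.]
Remaining roots from the quadratic factor 1 + (-1.23) z + (-1.45) z^2:
  Set 1 + (-1.23) z + (-1.45) z^2 = 0, i.e. a z^2 + b z + c = 0 with a = -1.45, b = -1.23, c = 1.
  Discriminant D = b^2 - 4ac = (-1.23)^2 - 4*(-1.45)*1 = 1.5129 - (-5.8) = 7.3129.
  D >= 0, so the roots are real: z = (-b +/- sqrt(D)) / (2a) = (1.23 +/- 2.704237) / (-2.9).
    z_1 = (1.23 + 2.704237) / (-2.9) = -1.3566,   |z_1| = 1.3566.
    z_2 = (1.23 - 2.704237) / (-2.9) = 0.5084,   |z_2| = 0.5084.
Moduli of all roots: 0.8000, 1.3566, 0.5084.
All moduli strictly greater than 1? No.
Verdict: Not stationary.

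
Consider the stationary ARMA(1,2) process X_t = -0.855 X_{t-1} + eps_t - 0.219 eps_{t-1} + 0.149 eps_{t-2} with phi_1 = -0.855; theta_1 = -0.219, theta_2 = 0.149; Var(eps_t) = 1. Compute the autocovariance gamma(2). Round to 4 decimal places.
\gamma(2) = 5.1431

Multiply the model equation by X_{t-k} and take expectations. With theta_0 = psi_0 = 1 and psi_j the MA(infinity) weights, this gives
  gamma(k) - sum_i phi_i gamma(k-i) = c_k,
  c_k = sigma^2 * sum_{j=k..q} theta_j psi_{j-k}   (c_k = 0 for k > q),
using gamma(-m) = gamma(m).
psi-weights needed (psi_j = theta_j + sum_i phi_i psi_{j-i}):
  psi_1 = theta_1 + phi_1 = -0.219 + (-0.855) = -1.074
  psi_2 = theta_2 + phi_1 psi_1 = 0.149 + (-0.855)(-1.074) = 1.06727
Right-hand sides:
  c_0 = sigma^2 (1 + theta_1 psi_1 + theta_2 psi_2) = 1 * (1 + (-0.219)(-1.074) + (0.149)(1.06727)) = 1 * 1.394229 = 1.394229
  c_1 = sigma^2 (theta_1 + theta_2 psi_1) = 1 * (-0.219 + (0.149)(-1.074)) = -0.379026
  c_2 = sigma^2 theta_2 = 1 * (0.149) = 0.149
Equations for k = 0 and k = 1 (AR order 1):
  gamma(0) = phi_1 gamma(1) + c_0
  gamma(1) = phi_1 gamma(0) + c_1
Substituting the second into the first: gamma(0) (1 - phi_1^2) = c_0 + phi_1 c_1, so
  gamma(0) = (c_0 + phi_1 c_1) / (1 - phi_1^2) = (1.394229 + (-0.855)(-0.379026)) / (1 - (-0.855)^2) = 1.718296 / 0.268975 = 6.388313.
  gamma(1) = phi_1 gamma(0) + c_1 = (-0.855)(6.388313) + (-0.379026) = -5.841034.
For k = 2: gamma(2) = phi_1 gamma(1) + c_2
  = (-0.855)(-5.841034) + (0.149) = 5.143084.
Therefore gamma(2) = 5.1431 (to 4 decimal places).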